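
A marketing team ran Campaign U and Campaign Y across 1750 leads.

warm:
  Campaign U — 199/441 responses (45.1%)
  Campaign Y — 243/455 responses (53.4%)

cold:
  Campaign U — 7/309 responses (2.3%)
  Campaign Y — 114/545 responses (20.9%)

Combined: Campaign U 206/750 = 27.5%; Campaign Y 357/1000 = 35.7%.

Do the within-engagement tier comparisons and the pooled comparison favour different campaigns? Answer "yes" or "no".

no

Within each engagement tier level (warm 45.1% vs 53.4%; cold 2.3% vs 20.9%), Campaign Y has the higher rate every time. Pooled: 27.5% vs 35.7% — Campaign Y has the higher rate overall. They agree.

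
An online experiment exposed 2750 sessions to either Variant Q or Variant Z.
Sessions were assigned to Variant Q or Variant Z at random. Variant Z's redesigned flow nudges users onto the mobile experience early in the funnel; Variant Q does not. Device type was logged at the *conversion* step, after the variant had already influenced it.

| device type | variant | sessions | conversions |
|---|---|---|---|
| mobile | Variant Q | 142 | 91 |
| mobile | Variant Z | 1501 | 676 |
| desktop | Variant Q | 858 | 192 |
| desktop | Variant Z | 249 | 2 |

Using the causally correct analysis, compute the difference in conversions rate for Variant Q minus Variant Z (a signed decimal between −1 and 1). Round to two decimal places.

Variant Q is higher inside every device type stratum but Variant Z is higher in aggregate. Whether to stratify depends on how device type relates to the variant.
The distribution of device type is itself part of what the variant does — it is an intermediate outcome. Holding it fixed would remove that part of the effect; the total effect is the pooled difference.
The causal difference is the pooled difference: 0.283 − 0.387 = -0.104.

-0.10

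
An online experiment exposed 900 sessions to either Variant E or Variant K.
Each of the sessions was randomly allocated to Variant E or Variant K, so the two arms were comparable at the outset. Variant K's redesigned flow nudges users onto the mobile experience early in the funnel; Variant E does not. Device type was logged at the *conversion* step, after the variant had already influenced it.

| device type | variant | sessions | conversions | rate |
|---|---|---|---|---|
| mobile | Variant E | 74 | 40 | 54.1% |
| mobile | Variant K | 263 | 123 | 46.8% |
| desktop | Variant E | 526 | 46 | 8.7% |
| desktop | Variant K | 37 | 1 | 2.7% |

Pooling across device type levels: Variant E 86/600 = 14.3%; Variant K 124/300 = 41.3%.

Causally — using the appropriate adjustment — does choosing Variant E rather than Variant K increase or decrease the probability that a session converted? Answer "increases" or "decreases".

decreases

Within every device type level Variant E has the higher rate, yet pooled Variant K does — Simpson's reversal.
Stratifying would compare variants among sessions the variants themselves sorted into device type groups — a form of selection on an intermediate. The unconditioned pooled rates give the total causal effect.
Pooled: Variant E 14.3% vs Variant K 41.3%; Variant K is higher overall.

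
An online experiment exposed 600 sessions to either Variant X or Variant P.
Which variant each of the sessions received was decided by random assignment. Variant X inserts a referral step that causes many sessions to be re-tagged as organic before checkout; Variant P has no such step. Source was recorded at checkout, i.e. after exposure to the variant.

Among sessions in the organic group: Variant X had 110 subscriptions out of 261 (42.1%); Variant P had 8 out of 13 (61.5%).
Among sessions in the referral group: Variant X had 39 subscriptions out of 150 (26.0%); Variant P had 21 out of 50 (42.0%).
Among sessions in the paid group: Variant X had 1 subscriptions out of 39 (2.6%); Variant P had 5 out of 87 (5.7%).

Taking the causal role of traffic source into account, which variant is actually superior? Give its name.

Variant X

Traffic source is downstream of the variant. One should not condition on a consequence of treatment, so the overall rates are the right comparison.
Pooled: Variant X 33.3% vs Variant P 22.7%; Variant X is higher overall.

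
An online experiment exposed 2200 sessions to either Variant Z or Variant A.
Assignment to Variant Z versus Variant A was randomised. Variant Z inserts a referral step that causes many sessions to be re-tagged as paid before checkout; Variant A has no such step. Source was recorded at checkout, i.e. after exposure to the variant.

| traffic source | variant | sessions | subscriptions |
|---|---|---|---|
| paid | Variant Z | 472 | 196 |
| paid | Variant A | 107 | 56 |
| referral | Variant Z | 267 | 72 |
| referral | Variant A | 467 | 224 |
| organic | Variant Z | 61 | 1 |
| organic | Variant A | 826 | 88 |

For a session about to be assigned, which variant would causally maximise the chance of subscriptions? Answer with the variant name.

Variant Z

The traffic source-specific comparison favours Variant A throughout, but the pooled figures favour Variant Z. The question is whether to condition on traffic source.
Traffic source lies on the pathway variant → traffic source → outcome, so adjusting for it blocks the indirect effect. For the total causal effect of variant, use the unadjusted pooled rates.
Pooled: Variant Z 33.6% vs Variant A 26.3%; Variant Z is higher overall.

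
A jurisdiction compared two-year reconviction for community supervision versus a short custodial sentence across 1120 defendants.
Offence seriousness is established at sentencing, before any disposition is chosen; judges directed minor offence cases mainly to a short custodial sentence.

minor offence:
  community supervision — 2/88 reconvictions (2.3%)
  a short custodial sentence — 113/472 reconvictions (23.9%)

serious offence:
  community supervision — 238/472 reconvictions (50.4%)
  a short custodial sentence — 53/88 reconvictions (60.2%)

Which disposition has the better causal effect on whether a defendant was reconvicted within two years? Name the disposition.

community supervision

Within every offence seriousness level community supervision has the lower rate, yet pooled a short custodial sentence does — Simpson's reversal.
The imbalance in offence seriousness arose from how defendants were allocated, not from anything the disposition did; and offence seriousness independently affects the outcome. The pooled gap is confounded — condition on offence seriousness.
Within each level — minor offence: 2.3% vs 23.9%; serious offence: 50.4% vs 60.2% — community supervision is lower every time.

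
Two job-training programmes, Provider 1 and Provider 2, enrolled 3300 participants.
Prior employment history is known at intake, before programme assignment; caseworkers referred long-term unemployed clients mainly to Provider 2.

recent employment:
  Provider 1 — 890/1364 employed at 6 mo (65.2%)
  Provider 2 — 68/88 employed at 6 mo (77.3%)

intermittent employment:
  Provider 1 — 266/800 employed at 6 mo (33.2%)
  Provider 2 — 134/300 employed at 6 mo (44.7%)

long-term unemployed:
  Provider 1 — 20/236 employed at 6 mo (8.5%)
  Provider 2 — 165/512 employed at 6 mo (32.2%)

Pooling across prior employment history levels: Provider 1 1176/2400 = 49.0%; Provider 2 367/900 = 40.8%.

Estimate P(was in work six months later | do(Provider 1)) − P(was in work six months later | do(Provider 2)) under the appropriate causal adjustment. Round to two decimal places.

The prior employment history-specific comparison favours Provider 2 throughout, but the pooled figures favour Provider 1. The question is whether to condition on prior employment history.
Since prior employment history is a pre-existing factor (not a product of the programme) and it affects the outcome on its own, it is a confounder. The stratified rates, not the pooled rate, identify the causal effect.
Adjusting over the population distribution of prior employment history: 0.440·(0.652−0.773) + 0.333·(0.333−0.447) + 0.227·(0.085−0.322) = -0.145.

-0.14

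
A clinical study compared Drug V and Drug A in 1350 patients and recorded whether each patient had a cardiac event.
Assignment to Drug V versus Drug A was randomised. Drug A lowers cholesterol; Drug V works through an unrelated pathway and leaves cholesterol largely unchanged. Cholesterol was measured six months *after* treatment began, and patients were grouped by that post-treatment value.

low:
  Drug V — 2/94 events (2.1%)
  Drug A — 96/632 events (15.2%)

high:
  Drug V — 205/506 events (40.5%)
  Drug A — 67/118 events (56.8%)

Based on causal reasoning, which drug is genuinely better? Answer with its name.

Drug A

Cholesterol is recorded after the drug and is itself shifted by it — it sits on the causal path from drug to outcome. Conditioning on a mediator would strip out part of the effect we want; the pooled comparison gives the total causal effect.
Pooled: Drug V 34.5% vs Drug A 21.7%; Drug A is lower overall.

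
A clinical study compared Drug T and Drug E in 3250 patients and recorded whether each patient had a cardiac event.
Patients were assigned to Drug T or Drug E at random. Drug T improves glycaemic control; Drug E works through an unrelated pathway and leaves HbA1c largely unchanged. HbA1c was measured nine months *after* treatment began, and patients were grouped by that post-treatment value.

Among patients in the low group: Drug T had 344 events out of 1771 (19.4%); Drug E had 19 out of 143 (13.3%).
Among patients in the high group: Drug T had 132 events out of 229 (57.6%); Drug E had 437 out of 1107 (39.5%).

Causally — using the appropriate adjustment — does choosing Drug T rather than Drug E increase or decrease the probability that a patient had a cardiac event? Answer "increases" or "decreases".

decreases

HbA1c lies on the pathway drug → HbA1c → outcome, so adjusting for it blocks the indirect effect. For the total causal effect of drug, use the unadjusted pooled rates.
Pooled: Drug T 23.8% vs Drug E 36.5%; Drug T is lower overall.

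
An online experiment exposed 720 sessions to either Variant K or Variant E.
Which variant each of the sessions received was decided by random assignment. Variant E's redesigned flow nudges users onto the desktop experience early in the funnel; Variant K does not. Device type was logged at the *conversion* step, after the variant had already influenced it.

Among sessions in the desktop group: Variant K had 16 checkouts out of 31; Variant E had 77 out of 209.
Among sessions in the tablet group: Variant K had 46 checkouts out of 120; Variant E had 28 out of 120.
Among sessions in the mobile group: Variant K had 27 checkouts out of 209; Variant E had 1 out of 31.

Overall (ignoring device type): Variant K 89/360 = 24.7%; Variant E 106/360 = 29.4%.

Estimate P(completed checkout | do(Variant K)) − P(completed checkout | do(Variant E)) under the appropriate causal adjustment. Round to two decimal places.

-0.05

Variant K is higher inside every device type stratum but Variant E is higher in aggregate. Whether to stratify depends on how device type relates to the variant.
Device type here is a post-treatment variable shaped by the variant; conditioning on it would introduce bias rather than remove it. The overall comparison is the causal one.
The causal difference is the pooled difference: 0.247 − 0.294 = -0.047.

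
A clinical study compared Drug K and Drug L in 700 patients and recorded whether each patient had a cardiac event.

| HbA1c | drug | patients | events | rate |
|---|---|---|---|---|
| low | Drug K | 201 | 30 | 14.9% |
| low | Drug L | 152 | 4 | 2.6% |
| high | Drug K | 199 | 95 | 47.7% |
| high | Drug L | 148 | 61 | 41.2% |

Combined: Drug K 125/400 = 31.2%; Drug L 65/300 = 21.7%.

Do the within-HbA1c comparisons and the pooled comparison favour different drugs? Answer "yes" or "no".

Within each HbA1c level (low 14.9% vs 2.6%; high 47.7% vs 41.2%), Drug L has the lower rate every time. Pooled: 31.2% vs 21.7% — Drug L has the lower rate overall. They agree.

no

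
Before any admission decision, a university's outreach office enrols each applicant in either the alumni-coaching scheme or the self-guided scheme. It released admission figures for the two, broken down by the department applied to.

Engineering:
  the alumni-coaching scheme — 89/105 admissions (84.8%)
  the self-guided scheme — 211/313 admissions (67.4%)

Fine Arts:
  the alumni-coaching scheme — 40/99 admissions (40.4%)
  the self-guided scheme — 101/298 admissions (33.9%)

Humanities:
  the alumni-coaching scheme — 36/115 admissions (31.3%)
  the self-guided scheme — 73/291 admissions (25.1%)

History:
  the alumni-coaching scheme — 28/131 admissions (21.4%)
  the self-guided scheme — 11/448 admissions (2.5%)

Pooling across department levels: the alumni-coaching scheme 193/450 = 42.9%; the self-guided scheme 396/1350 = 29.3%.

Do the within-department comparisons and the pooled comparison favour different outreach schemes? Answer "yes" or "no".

no

Within each department level (Engineering 84.8% vs 67.4%; Fine Arts 40.4% vs 33.9%; Humanities 31.3% vs 25.1%; History 21.4% vs 2.5%), the alumni-coaching scheme has the higher rate every time. Pooled: 42.9% vs 29.3% — the alumni-coaching scheme has the higher rate overall. They agree.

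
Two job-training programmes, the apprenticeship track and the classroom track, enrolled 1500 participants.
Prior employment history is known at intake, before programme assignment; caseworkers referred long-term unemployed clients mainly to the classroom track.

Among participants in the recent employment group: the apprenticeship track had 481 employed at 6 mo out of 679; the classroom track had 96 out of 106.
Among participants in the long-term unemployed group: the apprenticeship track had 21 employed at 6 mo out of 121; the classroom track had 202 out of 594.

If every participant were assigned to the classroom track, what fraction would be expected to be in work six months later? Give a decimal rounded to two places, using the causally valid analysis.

the classroom track is higher inside every prior employment history stratum but the apprenticeship track is higher in aggregate. Whether to stratify depends on how prior employment history relates to the programme.
Prior employment history satisfies the back-door criterion: it is not a descendant of the programme, and it blocks the spurious path from programme to outcome. Adjusting for it (i.e., using the within-prior employment history rates) gives the causal effect.
Standardising the classroom track to the population prior employment history mix: 0.523·96/106 + 0.477·202/594 = 0.636.

0.64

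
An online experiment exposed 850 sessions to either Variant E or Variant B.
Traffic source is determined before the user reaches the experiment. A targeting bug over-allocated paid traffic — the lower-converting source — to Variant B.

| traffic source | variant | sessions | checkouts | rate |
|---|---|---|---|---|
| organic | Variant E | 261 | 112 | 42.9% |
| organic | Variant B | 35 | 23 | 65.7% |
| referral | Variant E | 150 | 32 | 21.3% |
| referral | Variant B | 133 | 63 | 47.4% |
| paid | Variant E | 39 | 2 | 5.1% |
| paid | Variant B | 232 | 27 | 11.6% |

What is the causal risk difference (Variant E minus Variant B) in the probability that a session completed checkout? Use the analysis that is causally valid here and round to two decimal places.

-0.19

Variant B is higher inside every traffic source stratum but Variant E is higher in aggregate. Whether to stratify depends on how traffic source relates to the variant.
Here traffic source is a common cause — it drives both which variant a case falls under and the outcome. The crude comparison mixes populations; the stratum-specific rates are the causally relevant ones.
Adjusting over the population distribution of traffic source: 0.348·(0.429−0.657) + 0.333·(0.213−0.474) + 0.319·(0.051−0.116) = -0.187.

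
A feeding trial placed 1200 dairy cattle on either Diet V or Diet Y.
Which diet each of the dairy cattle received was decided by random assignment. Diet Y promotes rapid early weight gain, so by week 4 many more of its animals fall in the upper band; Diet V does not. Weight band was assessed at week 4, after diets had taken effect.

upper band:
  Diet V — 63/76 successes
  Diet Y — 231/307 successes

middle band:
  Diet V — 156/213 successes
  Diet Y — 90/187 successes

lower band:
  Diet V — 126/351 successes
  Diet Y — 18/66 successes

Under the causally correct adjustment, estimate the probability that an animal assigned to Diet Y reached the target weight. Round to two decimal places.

0.61

The stratified and pooled comparisons disagree (Diet V wins within each week-4 weight band; Diet Y wins overall), so the answer turns on the causal role of week-4 weight band.
Week-4 weight band lies on the pathway diet → week-4 weight band → outcome, so adjusting for it blocks the indirect effect. For the total causal effect of diet, use the unadjusted pooled rates.
So P(outcome | do(Diet Y)) is just the pooled rate for Diet Y: 339/560 = 0.605.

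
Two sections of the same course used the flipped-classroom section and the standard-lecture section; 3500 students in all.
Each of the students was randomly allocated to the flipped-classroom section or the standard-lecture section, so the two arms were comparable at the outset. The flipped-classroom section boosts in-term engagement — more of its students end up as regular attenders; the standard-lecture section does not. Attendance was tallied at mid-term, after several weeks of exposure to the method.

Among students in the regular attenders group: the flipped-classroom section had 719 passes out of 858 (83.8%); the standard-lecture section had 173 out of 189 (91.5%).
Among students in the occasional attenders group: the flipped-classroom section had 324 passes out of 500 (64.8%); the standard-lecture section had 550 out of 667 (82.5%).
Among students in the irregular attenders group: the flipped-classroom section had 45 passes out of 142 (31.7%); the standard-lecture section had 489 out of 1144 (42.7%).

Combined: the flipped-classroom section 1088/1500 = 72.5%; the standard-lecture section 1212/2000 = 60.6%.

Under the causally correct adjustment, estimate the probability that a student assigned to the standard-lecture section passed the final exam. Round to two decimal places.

The distribution of mid-term attendance is itself part of what the teaching method does — it is an intermediate outcome. Holding it fixed would remove that part of the effect; the total effect is the pooled difference.
So P(outcome | do(the standard-lecture section)) is just the pooled rate for the standard-lecture section: 1212/2000 = 0.606.

0.61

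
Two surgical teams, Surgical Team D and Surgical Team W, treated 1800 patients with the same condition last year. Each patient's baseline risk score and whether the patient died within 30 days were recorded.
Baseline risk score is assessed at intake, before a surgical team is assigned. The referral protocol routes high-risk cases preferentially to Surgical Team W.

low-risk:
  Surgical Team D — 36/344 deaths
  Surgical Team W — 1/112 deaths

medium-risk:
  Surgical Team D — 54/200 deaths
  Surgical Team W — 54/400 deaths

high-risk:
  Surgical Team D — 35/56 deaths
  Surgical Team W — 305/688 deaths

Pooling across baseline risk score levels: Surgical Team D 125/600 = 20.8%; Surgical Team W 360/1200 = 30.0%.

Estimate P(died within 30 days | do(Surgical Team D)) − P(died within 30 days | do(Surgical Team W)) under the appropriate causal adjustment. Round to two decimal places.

The baseline risk score-specific comparison favours Surgical Team W throughout, but the pooled figures favour Surgical Team D. The question is whether to condition on baseline risk score.
Baseline risk score differs across surgical teams for reasons unrelated to any effect of the surgical team itself, and it separately predicts the outcome — a classic confounder. We must compare within baseline risk score levels.
Adjusting over the population distribution of baseline risk score: 0.253·(0.105−0.009) + 0.333·(0.270−0.135) + 0.413·(0.625−0.443) = +0.144.

+0.14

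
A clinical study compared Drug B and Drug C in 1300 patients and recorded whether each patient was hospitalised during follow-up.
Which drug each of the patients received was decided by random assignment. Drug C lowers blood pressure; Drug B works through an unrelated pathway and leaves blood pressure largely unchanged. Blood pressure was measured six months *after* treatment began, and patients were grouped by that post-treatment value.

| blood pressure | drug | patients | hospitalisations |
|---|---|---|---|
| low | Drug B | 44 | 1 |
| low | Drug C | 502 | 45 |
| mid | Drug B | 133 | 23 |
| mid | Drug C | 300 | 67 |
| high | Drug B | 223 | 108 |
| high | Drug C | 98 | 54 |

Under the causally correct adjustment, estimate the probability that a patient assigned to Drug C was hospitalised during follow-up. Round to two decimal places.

0.18

The blood pressure-specific comparison favours Drug B throughout, but the pooled figures favour Drug C. The question is whether to condition on blood pressure.
Blood pressure is downstream of the drug. One should not condition on a consequence of treatment, so the overall rates are the right comparison.
So P(outcome | do(Drug C)) is just the pooled rate for Drug C: 166/900 = 0.184.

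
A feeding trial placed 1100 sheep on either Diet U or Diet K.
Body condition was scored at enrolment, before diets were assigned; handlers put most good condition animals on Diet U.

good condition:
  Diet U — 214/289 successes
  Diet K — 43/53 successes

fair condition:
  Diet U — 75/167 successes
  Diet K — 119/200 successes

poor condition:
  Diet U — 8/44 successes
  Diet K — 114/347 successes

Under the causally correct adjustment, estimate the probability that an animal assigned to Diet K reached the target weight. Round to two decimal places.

Here starting body condition is a common cause — it drives both which diet a case falls under and the outcome. The crude comparison mixes populations; the stratum-specific rates are the causally relevant ones.
Standardising Diet K to the population starting body condition mix: 0.311·43/53 + 0.334·119/200 + 0.355·114/347 = 0.568.

0.57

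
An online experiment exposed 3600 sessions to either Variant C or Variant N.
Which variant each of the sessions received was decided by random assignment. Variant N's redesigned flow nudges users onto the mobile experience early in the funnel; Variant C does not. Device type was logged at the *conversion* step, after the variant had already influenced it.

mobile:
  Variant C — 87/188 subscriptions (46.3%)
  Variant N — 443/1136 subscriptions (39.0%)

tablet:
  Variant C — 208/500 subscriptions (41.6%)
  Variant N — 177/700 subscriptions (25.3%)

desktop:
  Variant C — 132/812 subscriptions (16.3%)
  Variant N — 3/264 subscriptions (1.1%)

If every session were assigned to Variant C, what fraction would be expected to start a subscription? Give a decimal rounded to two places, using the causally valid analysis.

0.28

Device type is downstream of the variant. One should not condition on a consequence of treatment, so the overall rates are the right comparison.
So P(outcome | do(Variant C)) is just the pooled rate for Variant C: 427/1500 = 0.285.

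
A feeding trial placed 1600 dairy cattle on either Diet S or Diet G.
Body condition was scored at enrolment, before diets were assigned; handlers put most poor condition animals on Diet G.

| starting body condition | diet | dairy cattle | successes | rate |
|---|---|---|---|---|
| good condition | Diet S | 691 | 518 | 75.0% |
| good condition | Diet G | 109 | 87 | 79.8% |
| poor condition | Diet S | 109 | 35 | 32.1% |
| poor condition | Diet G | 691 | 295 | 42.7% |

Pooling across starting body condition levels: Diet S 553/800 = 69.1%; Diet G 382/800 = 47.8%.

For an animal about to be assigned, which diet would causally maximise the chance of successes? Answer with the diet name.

The stratified and pooled comparisons disagree (Diet G wins within each starting body condition; Diet S wins overall), so the answer turns on the causal role of starting body condition.
Here starting body condition is a common cause — it drives both which diet a case falls under and the outcome. The crude comparison mixes populations; the stratum-specific rates are the causally relevant ones.
Within each level — good condition: 75.0% vs 79.8%; poor condition: 32.1% vs 42.7% — Diet G is higher every time.

Diet G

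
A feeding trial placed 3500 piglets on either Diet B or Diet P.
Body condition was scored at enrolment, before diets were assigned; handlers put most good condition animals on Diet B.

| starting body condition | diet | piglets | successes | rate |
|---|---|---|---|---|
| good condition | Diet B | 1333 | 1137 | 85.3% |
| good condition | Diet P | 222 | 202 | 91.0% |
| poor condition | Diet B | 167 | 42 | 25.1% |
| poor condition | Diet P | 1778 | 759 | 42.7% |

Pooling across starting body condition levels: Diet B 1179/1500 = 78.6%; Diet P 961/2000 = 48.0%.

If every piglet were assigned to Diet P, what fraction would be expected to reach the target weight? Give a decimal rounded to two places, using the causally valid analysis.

0.64

Starting body condition is set before the diet has any effect — it is not caused by the diet — and it independently drives the outcome. That makes it a confounder, so the causal comparison is within starting body condition levels.
Standardising Diet P to the population starting body condition mix: 0.444·202/222 + 0.556·759/1778 = 0.641.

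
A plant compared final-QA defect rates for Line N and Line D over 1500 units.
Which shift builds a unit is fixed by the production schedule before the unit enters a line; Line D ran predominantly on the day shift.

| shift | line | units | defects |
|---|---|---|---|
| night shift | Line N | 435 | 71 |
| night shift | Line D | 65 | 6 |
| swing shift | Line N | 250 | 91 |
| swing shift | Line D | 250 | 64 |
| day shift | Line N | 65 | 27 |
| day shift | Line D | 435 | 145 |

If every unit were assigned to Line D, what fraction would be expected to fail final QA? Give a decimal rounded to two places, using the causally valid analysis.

Nothing the line does changes shift; the imbalance is an allocation artefact. With shift also predicting the outcome, the pooled figure is confounded, and the within-stratum comparison is the causal one.
Standardising Line D to the population shift mix: 0.333·6/65 + 0.333·64/250 + 0.333·145/435 = 0.227.

0.23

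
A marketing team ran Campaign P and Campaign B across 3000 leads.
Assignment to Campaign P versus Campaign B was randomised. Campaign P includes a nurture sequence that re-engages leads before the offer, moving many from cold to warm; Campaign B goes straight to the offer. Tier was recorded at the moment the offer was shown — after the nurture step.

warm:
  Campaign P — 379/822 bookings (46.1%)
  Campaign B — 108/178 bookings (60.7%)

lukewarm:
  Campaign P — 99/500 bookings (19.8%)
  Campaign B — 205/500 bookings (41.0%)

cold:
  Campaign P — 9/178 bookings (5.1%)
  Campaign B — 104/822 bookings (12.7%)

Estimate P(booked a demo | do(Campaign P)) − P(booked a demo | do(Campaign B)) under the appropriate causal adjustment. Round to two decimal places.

+0.05

The engagement tier-specific comparison favours Campaign B throughout, but the pooled figures favour Campaign P. The question is whether to condition on engagement tier.
Engagement tier is recorded after the campaign and is itself shifted by it — it sits on the causal path from campaign to outcome. Conditioning on a mediator would strip out part of the effect we want; the pooled comparison gives the total causal effect.
The causal difference is the pooled difference: 0.325 − 0.278 = +0.047.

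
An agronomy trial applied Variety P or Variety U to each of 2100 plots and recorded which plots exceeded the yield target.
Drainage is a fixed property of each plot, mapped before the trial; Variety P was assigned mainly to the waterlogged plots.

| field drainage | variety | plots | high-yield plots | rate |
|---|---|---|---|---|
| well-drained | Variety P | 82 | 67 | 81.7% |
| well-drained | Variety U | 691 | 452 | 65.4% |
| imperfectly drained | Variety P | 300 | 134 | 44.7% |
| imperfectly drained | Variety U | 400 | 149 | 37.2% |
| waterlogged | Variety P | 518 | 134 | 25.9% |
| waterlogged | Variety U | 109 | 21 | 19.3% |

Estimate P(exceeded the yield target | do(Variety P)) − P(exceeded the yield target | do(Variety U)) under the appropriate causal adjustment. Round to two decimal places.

Within every field drainage level Variety P has the higher rate, yet pooled Variety U does — Simpson's reversal.
Nothing the variety does changes field drainage; the imbalance is an allocation artefact. With field drainage also predicting the outcome, the pooled figure is confounded, and the within-stratum comparison is the causal one.
Adjusting over the population distribution of field drainage: 0.368·(0.817−0.654) + 0.333·(0.447−0.372) + 0.299·(0.259−0.193) = +0.104.

+0.10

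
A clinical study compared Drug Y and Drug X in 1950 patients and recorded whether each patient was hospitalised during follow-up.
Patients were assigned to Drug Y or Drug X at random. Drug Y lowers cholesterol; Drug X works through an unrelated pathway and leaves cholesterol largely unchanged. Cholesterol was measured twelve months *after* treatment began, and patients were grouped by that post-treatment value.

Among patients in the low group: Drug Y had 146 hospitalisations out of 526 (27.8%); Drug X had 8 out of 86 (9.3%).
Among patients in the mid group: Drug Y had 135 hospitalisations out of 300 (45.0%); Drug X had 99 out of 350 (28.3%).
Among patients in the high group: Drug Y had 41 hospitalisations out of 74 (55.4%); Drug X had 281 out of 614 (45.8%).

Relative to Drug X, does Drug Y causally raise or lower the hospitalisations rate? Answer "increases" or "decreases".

decreases

Cholesterol here is a post-treatment variable shaped by the drug; conditioning on it would introduce bias rather than remove it. The overall comparison is the causal one.
Pooled: Drug Y 35.8% vs Drug X 37.0%; Drug Y is lower overall.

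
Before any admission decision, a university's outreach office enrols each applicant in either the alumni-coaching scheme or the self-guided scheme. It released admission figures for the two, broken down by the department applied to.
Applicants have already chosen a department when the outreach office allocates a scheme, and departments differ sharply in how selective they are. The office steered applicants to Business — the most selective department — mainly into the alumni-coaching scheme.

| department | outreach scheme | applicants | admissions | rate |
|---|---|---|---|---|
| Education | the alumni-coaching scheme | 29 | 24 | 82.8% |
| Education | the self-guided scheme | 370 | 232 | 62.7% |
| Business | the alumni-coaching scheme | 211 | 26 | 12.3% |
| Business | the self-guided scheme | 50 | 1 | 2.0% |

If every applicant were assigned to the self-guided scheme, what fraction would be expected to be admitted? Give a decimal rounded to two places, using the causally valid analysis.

0.39

The stratified and pooled comparisons disagree (the alumni-coaching scheme wins within each department; the self-guided scheme wins overall), so the answer turns on the causal role of department.
Department differs across outreach schemes for reasons unrelated to any effect of the outreach scheme itself, and it separately predicts the outcome — a classic confounder. We must compare within department levels.
Standardising the self-guided scheme to the population department mix: 0.605·232/370 + 0.395·1/50 = 0.387.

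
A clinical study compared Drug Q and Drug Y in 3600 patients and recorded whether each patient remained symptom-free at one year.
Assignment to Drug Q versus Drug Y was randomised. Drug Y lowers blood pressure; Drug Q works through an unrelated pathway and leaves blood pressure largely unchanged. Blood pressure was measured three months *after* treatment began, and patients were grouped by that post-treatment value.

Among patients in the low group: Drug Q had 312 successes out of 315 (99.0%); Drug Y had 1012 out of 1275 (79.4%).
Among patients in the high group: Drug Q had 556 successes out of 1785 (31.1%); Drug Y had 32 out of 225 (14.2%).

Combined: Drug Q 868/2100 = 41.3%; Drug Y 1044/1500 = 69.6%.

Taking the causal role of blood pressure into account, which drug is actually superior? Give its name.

Stratifying would compare drugs among patients the drugs themselves sorted into blood pressure groups — a form of selection on an intermediate. The unconditioned pooled rates give the total causal effect.
Pooled: Drug Q 41.3% vs Drug Y 69.6%; Drug Y is higher overall.

Drug Y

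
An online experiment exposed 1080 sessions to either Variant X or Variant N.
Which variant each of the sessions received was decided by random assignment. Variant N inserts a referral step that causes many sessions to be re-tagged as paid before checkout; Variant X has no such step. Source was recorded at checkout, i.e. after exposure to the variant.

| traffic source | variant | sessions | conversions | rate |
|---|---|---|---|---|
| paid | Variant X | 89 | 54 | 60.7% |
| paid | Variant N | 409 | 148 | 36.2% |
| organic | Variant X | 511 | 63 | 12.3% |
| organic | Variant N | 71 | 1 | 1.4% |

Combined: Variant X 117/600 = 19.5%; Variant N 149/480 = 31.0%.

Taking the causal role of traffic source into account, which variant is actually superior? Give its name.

Traffic source is recorded after the variant and is itself shifted by it — it sits on the causal path from variant to outcome. Conditioning on a mediator would strip out part of the effect we want; the pooled comparison gives the total causal effect.
Pooled: Variant X 19.5% vs Variant N 31.0%; Variant N is higher overall.

Variant N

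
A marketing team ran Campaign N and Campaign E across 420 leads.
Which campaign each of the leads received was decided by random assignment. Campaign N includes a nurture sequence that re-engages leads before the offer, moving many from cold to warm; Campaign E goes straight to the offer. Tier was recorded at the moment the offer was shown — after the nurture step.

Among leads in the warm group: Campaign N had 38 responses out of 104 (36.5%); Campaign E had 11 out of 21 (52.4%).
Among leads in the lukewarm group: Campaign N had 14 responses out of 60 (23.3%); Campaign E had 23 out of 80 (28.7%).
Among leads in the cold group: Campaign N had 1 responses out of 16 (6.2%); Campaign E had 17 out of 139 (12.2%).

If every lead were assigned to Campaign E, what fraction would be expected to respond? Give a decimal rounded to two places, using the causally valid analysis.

Within every engagement tier level Campaign E has the higher rate, yet pooled Campaign N does — Simpson's reversal.
Engagement tier is recorded after the campaign and is itself shifted by it — it sits on the causal path from campaign to outcome. Conditioning on a mediator would strip out part of the effect we want; the pooled comparison gives the total causal effect.
So P(outcome | do(Campaign E)) is just the pooled rate for Campaign E: 51/240 = 0.212.

0.21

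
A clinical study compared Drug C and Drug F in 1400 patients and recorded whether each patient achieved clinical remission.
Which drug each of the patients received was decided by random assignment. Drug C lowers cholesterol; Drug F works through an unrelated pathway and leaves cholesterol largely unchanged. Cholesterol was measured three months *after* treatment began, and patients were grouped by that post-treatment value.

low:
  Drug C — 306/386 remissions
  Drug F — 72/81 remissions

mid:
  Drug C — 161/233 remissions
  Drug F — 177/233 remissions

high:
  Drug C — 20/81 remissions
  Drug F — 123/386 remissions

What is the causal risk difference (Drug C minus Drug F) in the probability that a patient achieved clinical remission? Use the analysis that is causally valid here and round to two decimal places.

+0.16

Within every cholesterol level Drug F has the higher rate, yet pooled Drug C does — Simpson's reversal.
Cholesterol is recorded after the drug and is itself shifted by it — it sits on the causal path from drug to outcome. Conditioning on a mediator would strip out part of the effect we want; the pooled comparison gives the total causal effect.
The causal difference is the pooled difference: 0.696 − 0.531 = +0.164.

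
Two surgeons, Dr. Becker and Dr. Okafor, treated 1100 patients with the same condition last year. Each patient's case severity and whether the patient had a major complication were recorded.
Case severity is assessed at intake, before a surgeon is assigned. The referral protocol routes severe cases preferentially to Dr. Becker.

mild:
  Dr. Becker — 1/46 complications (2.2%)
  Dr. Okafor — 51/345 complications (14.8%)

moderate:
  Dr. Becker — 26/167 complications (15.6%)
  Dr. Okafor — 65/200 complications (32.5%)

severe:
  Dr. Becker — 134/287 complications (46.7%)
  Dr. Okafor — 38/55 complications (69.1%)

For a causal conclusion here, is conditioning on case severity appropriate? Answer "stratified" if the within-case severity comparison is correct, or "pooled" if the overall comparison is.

stratified

Case severity is set before the surgeon has any effect — it is not caused by the surgeon — and it independently drives the outcome. That makes it a confounder, so the causal comparison is within case severity levels.
Within each level — mild: 2.2% vs 14.8%; moderate: 15.6% vs 32.5%; severe: 46.7% vs 69.1% — Dr. Becker is lower every time.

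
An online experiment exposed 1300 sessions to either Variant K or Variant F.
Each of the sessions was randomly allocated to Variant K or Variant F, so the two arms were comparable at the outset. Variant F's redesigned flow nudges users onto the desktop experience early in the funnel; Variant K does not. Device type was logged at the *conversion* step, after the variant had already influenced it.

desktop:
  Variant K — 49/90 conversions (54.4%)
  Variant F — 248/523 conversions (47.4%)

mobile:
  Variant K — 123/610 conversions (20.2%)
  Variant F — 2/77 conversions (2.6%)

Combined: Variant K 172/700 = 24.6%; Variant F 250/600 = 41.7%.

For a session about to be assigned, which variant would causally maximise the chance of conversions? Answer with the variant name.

Variant F

Device type is recorded after the variant and is itself shifted by it — it sits on the causal path from variant to outcome. Conditioning on a mediator would strip out part of the effect we want; the pooled comparison gives the total causal effect.
Pooled: Variant K 24.6% vs Variant F 41.7%; Variant F is higher overall.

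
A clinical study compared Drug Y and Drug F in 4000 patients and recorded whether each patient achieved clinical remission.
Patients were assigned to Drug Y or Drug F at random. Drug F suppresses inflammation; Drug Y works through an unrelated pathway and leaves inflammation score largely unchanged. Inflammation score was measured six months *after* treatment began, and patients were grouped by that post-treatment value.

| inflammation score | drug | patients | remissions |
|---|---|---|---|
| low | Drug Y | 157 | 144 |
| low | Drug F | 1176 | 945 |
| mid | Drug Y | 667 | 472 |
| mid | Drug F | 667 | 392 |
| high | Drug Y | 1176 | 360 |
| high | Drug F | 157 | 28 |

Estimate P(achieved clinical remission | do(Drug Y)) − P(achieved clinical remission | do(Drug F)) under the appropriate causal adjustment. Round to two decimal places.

Within every inflammation score level Drug Y has the higher rate, yet pooled Drug F does — Simpson's reversal.
Inflammation score is recorded after the drug and is itself shifted by it — it sits on the causal path from drug to outcome. Conditioning on a mediator would strip out part of the effect we want; the pooled comparison gives the total causal effect.
The causal difference is the pooled difference: 0.488 − 0.682 = -0.195.

-0.19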